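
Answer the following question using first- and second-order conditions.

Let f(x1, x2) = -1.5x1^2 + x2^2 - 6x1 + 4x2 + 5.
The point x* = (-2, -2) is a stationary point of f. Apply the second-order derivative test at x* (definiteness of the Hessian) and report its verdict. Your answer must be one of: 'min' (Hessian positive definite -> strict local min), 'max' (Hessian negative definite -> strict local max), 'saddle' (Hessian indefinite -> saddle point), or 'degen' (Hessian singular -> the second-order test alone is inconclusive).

Compute the Hessian H = grad^2 f:
  H = [[-3, 0], [0, 2]]
Verify stationarity: grad f(x*) = H x* + g = (0, 0).
Eigenvalues of H: -3, 2.
Eigenvalues have mixed signs, so H is indefinite -> x* is a saddle point.

saddle


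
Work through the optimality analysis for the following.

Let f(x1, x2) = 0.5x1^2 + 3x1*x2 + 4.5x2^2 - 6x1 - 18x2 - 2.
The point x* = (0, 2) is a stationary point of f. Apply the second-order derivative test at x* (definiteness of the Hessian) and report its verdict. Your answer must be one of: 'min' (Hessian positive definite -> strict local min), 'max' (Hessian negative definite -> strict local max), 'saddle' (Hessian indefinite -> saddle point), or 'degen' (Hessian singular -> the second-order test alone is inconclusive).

Compute the Hessian H = grad^2 f:
  H = [[1, 3], [3, 9]]
Verify stationarity: grad f(x*) = H x* + g = (0, 0).
Eigenvalues of H: 0, 10.
H has a zero eigenvalue (singular; positive semidefinite but not definite), so H is neither positive definite, negative definite, nor indefinite. The second-order test alone is inconclusive -> degen.
(Indeed, f is constant along the null direction of H through x*, so x* is not a strict local extremum.)

degen


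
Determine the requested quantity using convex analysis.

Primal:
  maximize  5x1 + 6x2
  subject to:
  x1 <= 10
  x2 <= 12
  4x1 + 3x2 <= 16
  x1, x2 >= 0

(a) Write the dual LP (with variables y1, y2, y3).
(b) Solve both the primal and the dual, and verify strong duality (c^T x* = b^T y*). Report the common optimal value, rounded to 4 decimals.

The standard primal-dual pair for 'max c^T x s.t. A x <= b, x >= 0' is:
  Dual:  min b^T y  s.t.  A^T y >= c,  y >= 0.

So the dual LP is:
  minimize  10y1 + 12y2 + 16y3
  subject to:
    y1 + 4y3 >= 5
    y2 + 3y3 >= 6
    y1, y2, y3 >= 0

Solving the primal: x* = (0, 5.3333).
  primal value c^T x* = 32.
Solving the dual: y* = (0, 0, 2).
  dual value b^T y* = 32.
Strong duality: c^T x* = b^T y*. Confirmed.

32


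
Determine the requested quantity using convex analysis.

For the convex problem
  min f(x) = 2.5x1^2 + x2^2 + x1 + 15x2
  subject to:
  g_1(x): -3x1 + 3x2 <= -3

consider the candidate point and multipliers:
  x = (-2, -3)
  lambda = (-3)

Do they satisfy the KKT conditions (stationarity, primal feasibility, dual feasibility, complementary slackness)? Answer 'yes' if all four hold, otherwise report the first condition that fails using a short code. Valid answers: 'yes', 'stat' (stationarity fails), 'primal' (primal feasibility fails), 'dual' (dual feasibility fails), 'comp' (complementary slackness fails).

Gradient of f: grad f(x) = Q x + c = (-9, 9)
Constraint values g_i(x) = a_i^T x - b_i:
  g_1((-2, -3)) = 0
Stationarity residual: grad f(x) + sum_i lambda_i a_i = (0, 0)
  -> stationarity OK
Primal feasibility (all g_i <= 0): OK
Dual feasibility (all lambda_i >= 0): FAILS
Complementary slackness (lambda_i * g_i(x) = 0 for all i): OK

Verdict: the first failing condition is dual_feasibility -> dual.

dual


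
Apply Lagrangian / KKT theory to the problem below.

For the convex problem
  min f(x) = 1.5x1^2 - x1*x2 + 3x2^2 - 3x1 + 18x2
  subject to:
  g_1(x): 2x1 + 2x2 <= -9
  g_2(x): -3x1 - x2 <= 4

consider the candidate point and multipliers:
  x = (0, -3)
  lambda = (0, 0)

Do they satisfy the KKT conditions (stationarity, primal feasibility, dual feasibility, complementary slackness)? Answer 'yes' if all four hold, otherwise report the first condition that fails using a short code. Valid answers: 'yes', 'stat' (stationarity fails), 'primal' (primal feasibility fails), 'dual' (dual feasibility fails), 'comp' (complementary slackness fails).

Gradient of f: grad f(x) = Q x + c = (0, 0)
Constraint values g_i(x) = a_i^T x - b_i:
  g_1((0, -3)) = 3
  g_2((0, -3)) = -1
Stationarity residual: grad f(x) + sum_i lambda_i a_i = (0, 0)
  -> stationarity OK
Primal feasibility (all g_i <= 0): FAILS
Dual feasibility (all lambda_i >= 0): OK
Complementary slackness (lambda_i * g_i(x) = 0 for all i): OK

Verdict: the first failing condition is primal_feasibility -> primal.

primal


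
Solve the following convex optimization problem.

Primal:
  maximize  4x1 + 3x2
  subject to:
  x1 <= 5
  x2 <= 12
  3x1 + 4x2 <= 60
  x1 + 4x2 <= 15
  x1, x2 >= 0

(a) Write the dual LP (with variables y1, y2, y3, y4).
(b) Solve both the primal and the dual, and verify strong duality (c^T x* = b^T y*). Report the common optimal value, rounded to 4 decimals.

The standard primal-dual pair for 'max c^T x s.t. A x <= b, x >= 0' is:
  Dual:  min b^T y  s.t.  A^T y >= c,  y >= 0.

So the dual LP is:
  minimize  5y1 + 12y2 + 60y3 + 15y4
  subject to:
    y1 + 3y3 + y4 >= 4
    y2 + 4y3 + 4y4 >= 3
    y1, y2, y3, y4 >= 0

Solving the primal: x* = (5, 2.5).
  primal value c^T x* = 27.5.
Solving the dual: y* = (3.25, 0, 0, 0.75).
  dual value b^T y* = 27.5.
Strong duality: c^T x* = b^T y*. Confirmed.

27.5


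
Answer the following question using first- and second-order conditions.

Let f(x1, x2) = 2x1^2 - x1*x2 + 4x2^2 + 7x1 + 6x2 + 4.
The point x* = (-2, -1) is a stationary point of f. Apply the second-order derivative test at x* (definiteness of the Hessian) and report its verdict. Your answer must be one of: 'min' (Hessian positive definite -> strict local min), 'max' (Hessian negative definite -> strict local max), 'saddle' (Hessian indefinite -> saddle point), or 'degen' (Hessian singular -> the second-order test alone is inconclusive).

Compute the Hessian H = grad^2 f:
  H = [[4, -1], [-1, 8]]
Verify stationarity: grad f(x*) = H x* + g = (0, 0).
Eigenvalues of H: 3.7639, 8.2361.
Both eigenvalues > 0, so H is positive definite -> x* is a strict local min.

min


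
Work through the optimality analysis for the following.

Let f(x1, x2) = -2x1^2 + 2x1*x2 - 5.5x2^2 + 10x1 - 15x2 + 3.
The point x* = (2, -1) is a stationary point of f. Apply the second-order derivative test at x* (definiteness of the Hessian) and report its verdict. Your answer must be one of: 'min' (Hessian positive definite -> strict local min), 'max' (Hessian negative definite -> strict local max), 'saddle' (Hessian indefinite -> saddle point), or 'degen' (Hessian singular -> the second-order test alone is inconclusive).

Compute the Hessian H = grad^2 f:
  H = [[-4, 2], [2, -11]]
Verify stationarity: grad f(x*) = H x* + g = (0, 0).
Eigenvalues of H: -11.5311, -3.4689.
Both eigenvalues < 0, so H is negative definite -> x* is a strict local max.

max


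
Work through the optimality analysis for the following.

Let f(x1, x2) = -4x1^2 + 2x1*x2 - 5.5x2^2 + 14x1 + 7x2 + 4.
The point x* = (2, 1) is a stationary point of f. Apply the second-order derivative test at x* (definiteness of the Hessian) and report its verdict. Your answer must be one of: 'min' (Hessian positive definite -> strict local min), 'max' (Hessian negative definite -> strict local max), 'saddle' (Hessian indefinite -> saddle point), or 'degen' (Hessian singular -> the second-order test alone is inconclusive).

Compute the Hessian H = grad^2 f:
  H = [[-8, 2], [2, -11]]
Verify stationarity: grad f(x*) = H x* + g = (0, 0).
Eigenvalues of H: -12, -7.
Both eigenvalues < 0, so H is negative definite -> x* is a strict local max.

max


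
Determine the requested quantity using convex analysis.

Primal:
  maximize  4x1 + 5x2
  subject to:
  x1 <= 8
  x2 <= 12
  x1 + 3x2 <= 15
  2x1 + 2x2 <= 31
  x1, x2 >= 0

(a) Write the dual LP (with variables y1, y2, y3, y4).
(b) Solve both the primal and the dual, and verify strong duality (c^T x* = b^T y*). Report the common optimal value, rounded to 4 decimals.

The standard primal-dual pair for 'max c^T x s.t. A x <= b, x >= 0' is:
  Dual:  min b^T y  s.t.  A^T y >= c,  y >= 0.

So the dual LP is:
  minimize  8y1 + 12y2 + 15y3 + 31y4
  subject to:
    y1 + y3 + 2y4 >= 4
    y2 + 3y3 + 2y4 >= 5
    y1, y2, y3, y4 >= 0

Solving the primal: x* = (8, 2.3333).
  primal value c^T x* = 43.6667.
Solving the dual: y* = (2.3333, 0, 1.6667, 0).
  dual value b^T y* = 43.6667.
Strong duality: c^T x* = b^T y*. Confirmed.

43.6667


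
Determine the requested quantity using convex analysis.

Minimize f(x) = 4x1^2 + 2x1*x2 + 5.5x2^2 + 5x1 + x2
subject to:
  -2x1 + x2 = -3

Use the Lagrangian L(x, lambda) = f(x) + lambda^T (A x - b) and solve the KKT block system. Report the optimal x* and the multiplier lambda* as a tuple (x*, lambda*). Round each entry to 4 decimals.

Form the Lagrangian:
  L(x, lambda) = (1/2) x^T Q x + c^T x + lambda^T (A x - b)
Stationarity (grad_x L = 0): Q x + c + A^T lambda = 0.
Primal feasibility: A x = b.

This gives the KKT block system:
  [ Q   A^T ] [ x     ]   [-c ]
  [ A    0  ] [ lambda ] = [ b ]

Solving the linear system:
  x*      = (1.0833, -0.8333)
  lambda* = (6)
  f(x*)   = 11.2917

x* = (1.0833, -0.8333), lambda* = (6)


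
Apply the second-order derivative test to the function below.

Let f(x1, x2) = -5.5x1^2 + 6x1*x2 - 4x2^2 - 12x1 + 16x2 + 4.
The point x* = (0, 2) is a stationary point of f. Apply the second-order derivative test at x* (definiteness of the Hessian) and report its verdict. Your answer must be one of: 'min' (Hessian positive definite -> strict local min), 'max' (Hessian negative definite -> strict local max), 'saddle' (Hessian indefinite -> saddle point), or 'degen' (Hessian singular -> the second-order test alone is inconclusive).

Compute the Hessian H = grad^2 f:
  H = [[-11, 6], [6, -8]]
Verify stationarity: grad f(x*) = H x* + g = (0, 0).
Eigenvalues of H: -15.6847, -3.3153.
Both eigenvalues < 0, so H is negative definite -> x* is a strict local max.

max


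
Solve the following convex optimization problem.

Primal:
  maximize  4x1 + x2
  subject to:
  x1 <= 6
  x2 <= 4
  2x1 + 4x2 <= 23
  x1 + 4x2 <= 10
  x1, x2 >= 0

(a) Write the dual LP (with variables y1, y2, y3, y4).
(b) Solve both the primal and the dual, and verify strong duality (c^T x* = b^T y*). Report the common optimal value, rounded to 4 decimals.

The standard primal-dual pair for 'max c^T x s.t. A x <= b, x >= 0' is:
  Dual:  min b^T y  s.t.  A^T y >= c,  y >= 0.

So the dual LP is:
  minimize  6y1 + 4y2 + 23y3 + 10y4
  subject to:
    y1 + 2y3 + y4 >= 4
    y2 + 4y3 + 4y4 >= 1
    y1, y2, y3, y4 >= 0

Solving the primal: x* = (6, 1).
  primal value c^T x* = 25.
Solving the dual: y* = (3.75, 0, 0, 0.25).
  dual value b^T y* = 25.
Strong duality: c^T x* = b^T y*. Confirmed.

25


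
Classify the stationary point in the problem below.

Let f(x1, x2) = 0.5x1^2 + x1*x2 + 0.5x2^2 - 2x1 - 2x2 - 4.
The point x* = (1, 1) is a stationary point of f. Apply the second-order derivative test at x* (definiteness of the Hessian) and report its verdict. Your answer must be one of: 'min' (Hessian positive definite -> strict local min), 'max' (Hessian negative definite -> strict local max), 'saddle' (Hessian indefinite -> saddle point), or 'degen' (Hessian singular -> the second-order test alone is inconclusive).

Compute the Hessian H = grad^2 f:
  H = [[1, 1], [1, 1]]
Verify stationarity: grad f(x*) = H x* + g = (0, 0).
Eigenvalues of H: 0, 2.
H has a zero eigenvalue (singular; positive semidefinite but not definite), so H is neither positive definite, negative definite, nor indefinite. The second-order test alone is inconclusive -> degen.
(Indeed, f is constant along the null direction of H through x*, so x* is not a strict local extremum.)

degen


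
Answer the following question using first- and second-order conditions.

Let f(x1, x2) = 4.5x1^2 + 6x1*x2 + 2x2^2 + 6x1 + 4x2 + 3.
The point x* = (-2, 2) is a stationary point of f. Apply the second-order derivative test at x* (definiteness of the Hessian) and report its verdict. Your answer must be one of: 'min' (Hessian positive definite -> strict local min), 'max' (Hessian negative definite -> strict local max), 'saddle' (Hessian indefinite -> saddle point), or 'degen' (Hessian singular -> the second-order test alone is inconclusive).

Compute the Hessian H = grad^2 f:
  H = [[9, 6], [6, 4]]
Verify stationarity: grad f(x*) = H x* + g = (0, 0).
Eigenvalues of H: 0, 13.
H has a zero eigenvalue (singular; positive semidefinite but not definite), so H is neither positive definite, negative definite, nor indefinite. The second-order test alone is inconclusive -> degen.
(Indeed, f is constant along the null direction of H through x*, so x* is not a strict local extremum.)

degen


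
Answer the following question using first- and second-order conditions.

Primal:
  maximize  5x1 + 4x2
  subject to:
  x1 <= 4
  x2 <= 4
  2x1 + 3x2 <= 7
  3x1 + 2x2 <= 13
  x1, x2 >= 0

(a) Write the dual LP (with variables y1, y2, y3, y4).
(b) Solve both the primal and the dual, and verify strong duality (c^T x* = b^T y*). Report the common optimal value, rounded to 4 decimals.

The standard primal-dual pair for 'max c^T x s.t. A x <= b, x >= 0' is:
  Dual:  min b^T y  s.t.  A^T y >= c,  y >= 0.

So the dual LP is:
  minimize  4y1 + 4y2 + 7y3 + 13y4
  subject to:
    y1 + 2y3 + 3y4 >= 5
    y2 + 3y3 + 2y4 >= 4
    y1, y2, y3, y4 >= 0

Solving the primal: x* = (3.5, 0).
  primal value c^T x* = 17.5.
Solving the dual: y* = (0, 0, 2.5, 0).
  dual value b^T y* = 17.5.
Strong duality: c^T x* = b^T y*. Confirmed.

17.5


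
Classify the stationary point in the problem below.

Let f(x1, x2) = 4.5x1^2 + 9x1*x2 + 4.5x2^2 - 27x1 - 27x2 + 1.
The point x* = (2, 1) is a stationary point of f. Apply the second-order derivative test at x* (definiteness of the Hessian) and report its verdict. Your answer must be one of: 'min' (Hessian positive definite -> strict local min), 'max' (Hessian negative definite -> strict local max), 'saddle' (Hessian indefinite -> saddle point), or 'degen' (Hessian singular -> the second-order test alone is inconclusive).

Compute the Hessian H = grad^2 f:
  H = [[9, 9], [9, 9]]
Verify stationarity: grad f(x*) = H x* + g = (0, 0).
Eigenvalues of H: 0, 18.
H has a zero eigenvalue (singular; positive semidefinite but not definite), so H is neither positive definite, negative definite, nor indefinite. The second-order test alone is inconclusive -> degen.
(Indeed, f is constant along the null direction of H through x*, so x* is not a strict local extremum.)

degen


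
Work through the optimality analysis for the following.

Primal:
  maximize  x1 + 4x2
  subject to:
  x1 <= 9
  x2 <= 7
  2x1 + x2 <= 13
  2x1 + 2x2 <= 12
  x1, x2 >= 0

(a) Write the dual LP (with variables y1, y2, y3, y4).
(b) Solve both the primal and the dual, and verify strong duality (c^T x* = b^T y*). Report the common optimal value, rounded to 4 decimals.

The standard primal-dual pair for 'max c^T x s.t. A x <= b, x >= 0' is:
  Dual:  min b^T y  s.t.  A^T y >= c,  y >= 0.

So the dual LP is:
  minimize  9y1 + 7y2 + 13y3 + 12y4
  subject to:
    y1 + 2y3 + 2y4 >= 1
    y2 + y3 + 2y4 >= 4
    y1, y2, y3, y4 >= 0

Solving the primal: x* = (0, 6).
  primal value c^T x* = 24.
Solving the dual: y* = (0, 0, 0, 2).
  dual value b^T y* = 24.
Strong duality: c^T x* = b^T y*. Confirmed.

24


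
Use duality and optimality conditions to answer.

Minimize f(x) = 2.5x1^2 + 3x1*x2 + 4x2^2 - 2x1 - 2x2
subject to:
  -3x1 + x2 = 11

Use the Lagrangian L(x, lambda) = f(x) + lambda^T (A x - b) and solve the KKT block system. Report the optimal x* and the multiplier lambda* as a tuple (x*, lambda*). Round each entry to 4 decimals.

Form the Lagrangian:
  L(x, lambda) = (1/2) x^T Q x + c^T x + lambda^T (A x - b)
Stationarity (grad_x L = 0): Q x + c + A^T lambda = 0.
Primal feasibility: A x = b.

This gives the KKT block system:
  [ Q   A^T ] [ x     ]   [-c ]
  [ A    0  ] [ lambda ] = [ b ]

Solving the linear system:
  x*      = (-3.0421, 1.8737)
  lambda* = (-3.8632)
  f(x*)   = 22.4158

x* = (-3.0421, 1.8737), lambda* = (-3.8632)


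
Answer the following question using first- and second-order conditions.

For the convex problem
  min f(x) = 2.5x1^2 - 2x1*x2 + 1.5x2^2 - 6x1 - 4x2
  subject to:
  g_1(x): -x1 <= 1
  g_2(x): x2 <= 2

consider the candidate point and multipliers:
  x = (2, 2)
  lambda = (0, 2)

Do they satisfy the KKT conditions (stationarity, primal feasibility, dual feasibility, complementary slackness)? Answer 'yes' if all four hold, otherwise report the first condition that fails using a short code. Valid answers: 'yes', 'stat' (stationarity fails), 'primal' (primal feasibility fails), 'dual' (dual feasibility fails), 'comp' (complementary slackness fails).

Gradient of f: grad f(x) = Q x + c = (0, -2)
Constraint values g_i(x) = a_i^T x - b_i:
  g_1((2, 2)) = -3
  g_2((2, 2)) = 0
Stationarity residual: grad f(x) + sum_i lambda_i a_i = (0, 0)
  -> stationarity OK
Primal feasibility (all g_i <= 0): OK
Dual feasibility (all lambda_i >= 0): OK
Complementary slackness (lambda_i * g_i(x) = 0 for all i): OK

Verdict: yes, KKT holds.

yes


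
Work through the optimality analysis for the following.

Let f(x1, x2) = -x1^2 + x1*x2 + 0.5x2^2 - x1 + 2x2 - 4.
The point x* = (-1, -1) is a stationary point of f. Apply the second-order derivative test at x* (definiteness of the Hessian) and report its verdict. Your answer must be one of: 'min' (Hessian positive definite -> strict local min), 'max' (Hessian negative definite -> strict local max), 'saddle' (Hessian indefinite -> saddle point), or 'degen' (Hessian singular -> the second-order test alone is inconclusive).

Compute the Hessian H = grad^2 f:
  H = [[-2, 1], [1, 1]]
Verify stationarity: grad f(x*) = H x* + g = (0, 0).
Eigenvalues of H: -2.3028, 1.3028.
Eigenvalues have mixed signs, so H is indefinite -> x* is a saddle point.

saddle


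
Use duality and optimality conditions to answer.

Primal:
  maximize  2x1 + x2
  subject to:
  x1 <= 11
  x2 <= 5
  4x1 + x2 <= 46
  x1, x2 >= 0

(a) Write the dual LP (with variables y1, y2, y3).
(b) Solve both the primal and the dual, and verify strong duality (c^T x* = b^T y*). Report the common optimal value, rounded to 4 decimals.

The standard primal-dual pair for 'max c^T x s.t. A x <= b, x >= 0' is:
  Dual:  min b^T y  s.t.  A^T y >= c,  y >= 0.

So the dual LP is:
  minimize  11y1 + 5y2 + 46y3
  subject to:
    y1 + 4y3 >= 2
    y2 + y3 >= 1
    y1, y2, y3 >= 0

Solving the primal: x* = (10.25, 5).
  primal value c^T x* = 25.5.
Solving the dual: y* = (0, 0.5, 0.5).
  dual value b^T y* = 25.5.
Strong duality: c^T x* = b^T y*. Confirmed.

25.5


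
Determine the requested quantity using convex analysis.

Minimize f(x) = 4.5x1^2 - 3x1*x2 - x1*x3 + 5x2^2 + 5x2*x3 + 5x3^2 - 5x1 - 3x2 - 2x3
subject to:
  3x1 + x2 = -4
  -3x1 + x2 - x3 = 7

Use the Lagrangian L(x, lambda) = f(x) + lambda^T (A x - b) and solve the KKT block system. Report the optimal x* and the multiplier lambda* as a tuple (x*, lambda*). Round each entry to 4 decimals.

Form the Lagrangian:
  L(x, lambda) = (1/2) x^T Q x + c^T x + lambda^T (A x - b)
Stationarity (grad_x L = 0): Q x + c + A^T lambda = 0.
Primal feasibility: A x = b.

This gives the KKT block system:
  [ Q   A^T ] [ x     ]   [-c ]
  [ A    0  ] [ lambda ] = [ b ]

Solving the linear system:
  x*      = (-1.6502, 0.9507, -1.0987)
  lambda* = (0.6188, -6.583)
  f(x*)   = 28.0762

x* = (-1.6502, 0.9507, -1.0987), lambda* = (0.6188, -6.583)


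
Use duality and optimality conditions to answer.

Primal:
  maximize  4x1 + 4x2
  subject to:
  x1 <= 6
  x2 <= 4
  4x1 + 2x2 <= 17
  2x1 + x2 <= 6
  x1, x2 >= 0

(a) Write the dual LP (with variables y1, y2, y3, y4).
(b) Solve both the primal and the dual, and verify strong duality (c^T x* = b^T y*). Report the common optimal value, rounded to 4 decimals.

The standard primal-dual pair for 'max c^T x s.t. A x <= b, x >= 0' is:
  Dual:  min b^T y  s.t.  A^T y >= c,  y >= 0.

So the dual LP is:
  minimize  6y1 + 4y2 + 17y3 + 6y4
  subject to:
    y1 + 4y3 + 2y4 >= 4
    y2 + 2y3 + y4 >= 4
    y1, y2, y3, y4 >= 0

Solving the primal: x* = (1, 4).
  primal value c^T x* = 20.
Solving the dual: y* = (0, 2, 0, 2).
  dual value b^T y* = 20.
Strong duality: c^T x* = b^T y*. Confirmed.

20


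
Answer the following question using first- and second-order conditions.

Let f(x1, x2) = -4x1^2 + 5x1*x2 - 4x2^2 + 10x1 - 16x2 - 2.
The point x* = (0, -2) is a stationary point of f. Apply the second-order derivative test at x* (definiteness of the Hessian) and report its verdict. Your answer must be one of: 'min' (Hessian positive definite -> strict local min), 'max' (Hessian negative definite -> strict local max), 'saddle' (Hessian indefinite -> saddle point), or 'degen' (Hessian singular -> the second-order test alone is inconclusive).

Compute the Hessian H = grad^2 f:
  H = [[-8, 5], [5, -8]]
Verify stationarity: grad f(x*) = H x* + g = (0, 0).
Eigenvalues of H: -13, -3.
Both eigenvalues < 0, so H is negative definite -> x* is a strict local max.

max


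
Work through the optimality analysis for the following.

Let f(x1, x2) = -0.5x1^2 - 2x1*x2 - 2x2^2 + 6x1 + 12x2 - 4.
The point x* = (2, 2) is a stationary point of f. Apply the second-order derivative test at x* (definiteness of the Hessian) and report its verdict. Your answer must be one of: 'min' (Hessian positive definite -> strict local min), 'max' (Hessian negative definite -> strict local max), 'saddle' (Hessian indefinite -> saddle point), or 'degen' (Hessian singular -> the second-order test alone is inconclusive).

Compute the Hessian H = grad^2 f:
  H = [[-1, -2], [-2, -4]]
Verify stationarity: grad f(x*) = H x* + g = (0, 0).
Eigenvalues of H: -5, 0.
H has a zero eigenvalue (singular; negative semidefinite but not definite), so H is neither positive definite, negative definite, nor indefinite. The second-order test alone is inconclusive -> degen.
(Indeed, f is constant along the null direction of H through x*, so x* is not a strict local extremum.)

degen


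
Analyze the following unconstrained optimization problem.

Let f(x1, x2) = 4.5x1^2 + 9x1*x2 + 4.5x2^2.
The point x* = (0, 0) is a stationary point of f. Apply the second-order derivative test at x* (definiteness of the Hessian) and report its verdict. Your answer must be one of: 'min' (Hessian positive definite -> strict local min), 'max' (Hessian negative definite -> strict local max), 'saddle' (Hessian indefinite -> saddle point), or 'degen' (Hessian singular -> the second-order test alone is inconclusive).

Compute the Hessian H = grad^2 f:
  H = [[9, 9], [9, 9]]
Verify stationarity: grad f(x*) = H x* + g = (0, 0).
Eigenvalues of H: 0, 18.
H has a zero eigenvalue (singular; positive semidefinite but not definite), so H is neither positive definite, negative definite, nor indefinite. The second-order test alone is inconclusive -> degen.
(Indeed, f is constant along the null direction of H through x*, so x* is not a strict local extremum.)

degen


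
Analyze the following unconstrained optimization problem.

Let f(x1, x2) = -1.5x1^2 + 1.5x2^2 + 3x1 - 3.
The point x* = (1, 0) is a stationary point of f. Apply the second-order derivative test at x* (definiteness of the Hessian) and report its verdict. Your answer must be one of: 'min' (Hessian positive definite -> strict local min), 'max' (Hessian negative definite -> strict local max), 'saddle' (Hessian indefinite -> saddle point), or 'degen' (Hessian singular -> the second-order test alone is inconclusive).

Compute the Hessian H = grad^2 f:
  H = [[-3, 0], [0, 3]]
Verify stationarity: grad f(x*) = H x* + g = (0, 0).
Eigenvalues of H: -3, 3.
Eigenvalues have mixed signs, so H is indefinite -> x* is a saddle point.

saddle


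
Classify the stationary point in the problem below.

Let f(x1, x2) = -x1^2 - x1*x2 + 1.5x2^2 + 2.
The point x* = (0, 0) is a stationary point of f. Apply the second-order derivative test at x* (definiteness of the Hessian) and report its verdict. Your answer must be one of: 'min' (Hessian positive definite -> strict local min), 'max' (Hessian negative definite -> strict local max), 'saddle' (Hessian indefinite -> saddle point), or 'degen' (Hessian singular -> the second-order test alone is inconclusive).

Compute the Hessian H = grad^2 f:
  H = [[-2, -1], [-1, 3]]
Verify stationarity: grad f(x*) = H x* + g = (0, 0).
Eigenvalues of H: -2.1926, 3.1926.
Eigenvalues have mixed signs, so H is indefinite -> x* is a saddle point.

saddle


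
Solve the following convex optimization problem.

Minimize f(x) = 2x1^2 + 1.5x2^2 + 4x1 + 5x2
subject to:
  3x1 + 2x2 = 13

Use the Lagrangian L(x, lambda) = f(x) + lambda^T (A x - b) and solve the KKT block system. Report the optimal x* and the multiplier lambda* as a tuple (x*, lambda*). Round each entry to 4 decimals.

Form the Lagrangian:
  L(x, lambda) = (1/2) x^T Q x + c^T x + lambda^T (A x - b)
Stationarity (grad_x L = 0): Q x + c + A^T lambda = 0.
Primal feasibility: A x = b.

This gives the KKT block system:
  [ Q   A^T ] [ x     ]   [-c ]
  [ A    0  ] [ lambda ] = [ b ]

Solving the linear system:
  x*      = (3.0465, 1.9302)
  lambda* = (-5.3953)
  f(x*)   = 45.9884

x* = (3.0465, 1.9302), lambda* = (-5.3953)


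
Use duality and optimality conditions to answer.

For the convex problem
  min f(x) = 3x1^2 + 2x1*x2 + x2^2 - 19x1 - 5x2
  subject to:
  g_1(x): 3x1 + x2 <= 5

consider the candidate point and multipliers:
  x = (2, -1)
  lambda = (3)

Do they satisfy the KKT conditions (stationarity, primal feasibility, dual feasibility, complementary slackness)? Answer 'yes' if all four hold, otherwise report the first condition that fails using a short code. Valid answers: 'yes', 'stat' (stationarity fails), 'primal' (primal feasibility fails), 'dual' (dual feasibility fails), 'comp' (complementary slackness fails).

Gradient of f: grad f(x) = Q x + c = (-9, -3)
Constraint values g_i(x) = a_i^T x - b_i:
  g_1((2, -1)) = 0
Stationarity residual: grad f(x) + sum_i lambda_i a_i = (0, 0)
  -> stationarity OK
Primal feasibility (all g_i <= 0): OK
Dual feasibility (all lambda_i >= 0): OK
Complementary slackness (lambda_i * g_i(x) = 0 for all i): OK

Verdict: yes, KKT holds.

yes


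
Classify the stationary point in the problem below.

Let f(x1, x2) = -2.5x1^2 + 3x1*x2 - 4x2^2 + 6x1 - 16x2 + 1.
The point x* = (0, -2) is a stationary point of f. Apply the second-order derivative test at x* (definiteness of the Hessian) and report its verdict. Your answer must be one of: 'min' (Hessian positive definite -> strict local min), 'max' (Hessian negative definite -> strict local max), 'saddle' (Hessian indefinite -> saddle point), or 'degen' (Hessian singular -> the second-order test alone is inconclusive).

Compute the Hessian H = grad^2 f:
  H = [[-5, 3], [3, -8]]
Verify stationarity: grad f(x*) = H x* + g = (0, 0).
Eigenvalues of H: -9.8541, -3.1459.
Both eigenvalues < 0, so H is negative definite -> x* is a strict local max.

max


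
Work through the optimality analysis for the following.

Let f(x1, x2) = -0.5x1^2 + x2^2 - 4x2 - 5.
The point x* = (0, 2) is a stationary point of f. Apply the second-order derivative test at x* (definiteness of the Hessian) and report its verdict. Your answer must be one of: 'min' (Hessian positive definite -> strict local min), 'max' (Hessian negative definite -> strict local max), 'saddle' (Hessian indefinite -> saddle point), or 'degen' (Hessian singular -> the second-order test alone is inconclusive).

Compute the Hessian H = grad^2 f:
  H = [[-1, 0], [0, 2]]
Verify stationarity: grad f(x*) = H x* + g = (0, 0).
Eigenvalues of H: -1, 2.
Eigenvalues have mixed signs, so H is indefinite -> x* is a saddle point.

saddle


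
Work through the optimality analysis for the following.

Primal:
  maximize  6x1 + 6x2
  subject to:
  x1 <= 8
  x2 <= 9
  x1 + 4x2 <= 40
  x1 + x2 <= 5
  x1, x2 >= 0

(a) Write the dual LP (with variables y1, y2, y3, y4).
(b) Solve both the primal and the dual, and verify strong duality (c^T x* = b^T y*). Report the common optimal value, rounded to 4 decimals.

The standard primal-dual pair for 'max c^T x s.t. A x <= b, x >= 0' is:
  Dual:  min b^T y  s.t.  A^T y >= c,  y >= 0.

So the dual LP is:
  minimize  8y1 + 9y2 + 40y3 + 5y4
  subject to:
    y1 + y3 + y4 >= 6
    y2 + 4y3 + y4 >= 6
    y1, y2, y3, y4 >= 0

Solving the primal: x* = (5, 0).
  primal value c^T x* = 30.
Solving the dual: y* = (0, 0, 0, 6).
  dual value b^T y* = 30.
Strong duality: c^T x* = b^T y*. Confirmed.

30


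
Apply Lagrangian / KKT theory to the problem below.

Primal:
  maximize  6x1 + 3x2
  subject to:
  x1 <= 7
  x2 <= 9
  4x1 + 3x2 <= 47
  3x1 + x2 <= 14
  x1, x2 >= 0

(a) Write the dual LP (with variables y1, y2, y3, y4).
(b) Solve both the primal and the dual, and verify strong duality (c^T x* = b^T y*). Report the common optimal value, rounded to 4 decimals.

The standard primal-dual pair for 'max c^T x s.t. A x <= b, x >= 0' is:
  Dual:  min b^T y  s.t.  A^T y >= c,  y >= 0.

So the dual LP is:
  minimize  7y1 + 9y2 + 47y3 + 14y4
  subject to:
    y1 + 4y3 + 3y4 >= 6
    y2 + 3y3 + y4 >= 3
    y1, y2, y3, y4 >= 0

Solving the primal: x* = (1.6667, 9).
  primal value c^T x* = 37.
Solving the dual: y* = (0, 1, 0, 2).
  dual value b^T y* = 37.
Strong duality: c^T x* = b^T y*. Confirmed.

37


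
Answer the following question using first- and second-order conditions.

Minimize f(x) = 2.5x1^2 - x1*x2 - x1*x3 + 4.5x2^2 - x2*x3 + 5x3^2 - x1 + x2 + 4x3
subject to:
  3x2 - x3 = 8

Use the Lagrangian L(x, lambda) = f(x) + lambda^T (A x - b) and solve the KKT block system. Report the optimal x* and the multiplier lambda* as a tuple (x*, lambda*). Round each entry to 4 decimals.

Form the Lagrangian:
  L(x, lambda) = (1/2) x^T Q x + c^T x + lambda^T (A x - b)
Stationarity (grad_x L = 0): Q x + c + A^T lambda = 0.
Primal feasibility: A x = b.

This gives the KKT block system:
  [ Q   A^T ] [ x     ]   [-c ]
  [ A    0  ] [ lambda ] = [ b ]

Solving the linear system:
  x*      = (0.5011, 2.3764, -0.8708)
  lambda* = (-7.5857)
  f(x*)   = 29.539

x* = (0.5011, 2.3764, -0.8708), lambda* = (-7.5857)


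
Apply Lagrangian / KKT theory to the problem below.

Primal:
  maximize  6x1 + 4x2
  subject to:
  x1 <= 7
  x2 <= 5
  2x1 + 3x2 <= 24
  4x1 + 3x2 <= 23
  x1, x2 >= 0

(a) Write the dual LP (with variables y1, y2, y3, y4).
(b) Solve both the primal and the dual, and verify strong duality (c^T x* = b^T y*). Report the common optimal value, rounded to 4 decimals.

The standard primal-dual pair for 'max c^T x s.t. A x <= b, x >= 0' is:
  Dual:  min b^T y  s.t.  A^T y >= c,  y >= 0.

So the dual LP is:
  minimize  7y1 + 5y2 + 24y3 + 23y4
  subject to:
    y1 + 2y3 + 4y4 >= 6
    y2 + 3y3 + 3y4 >= 4
    y1, y2, y3, y4 >= 0

Solving the primal: x* = (5.75, 0).
  primal value c^T x* = 34.5.
Solving the dual: y* = (0, 0, 0, 1.5).
  dual value b^T y* = 34.5.
Strong duality: c^T x* = b^T y*. Confirmed.

34.5


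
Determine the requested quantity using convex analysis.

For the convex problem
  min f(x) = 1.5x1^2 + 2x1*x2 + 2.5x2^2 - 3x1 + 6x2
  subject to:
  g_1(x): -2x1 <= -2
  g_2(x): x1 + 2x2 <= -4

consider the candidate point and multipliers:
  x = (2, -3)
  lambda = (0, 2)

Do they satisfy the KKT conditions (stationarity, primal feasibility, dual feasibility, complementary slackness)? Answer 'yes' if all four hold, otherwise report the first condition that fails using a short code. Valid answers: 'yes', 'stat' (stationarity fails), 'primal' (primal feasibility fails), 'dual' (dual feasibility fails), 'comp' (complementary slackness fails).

Gradient of f: grad f(x) = Q x + c = (-3, -5)
Constraint values g_i(x) = a_i^T x - b_i:
  g_1((2, -3)) = -2
  g_2((2, -3)) = 0
Stationarity residual: grad f(x) + sum_i lambda_i a_i = (-1, -1)
  -> stationarity FAILS
Primal feasibility (all g_i <= 0): OK
Dual feasibility (all lambda_i >= 0): OK
Complementary slackness (lambda_i * g_i(x) = 0 for all i): OK

Verdict: the first failing condition is stationarity -> stat.

stat


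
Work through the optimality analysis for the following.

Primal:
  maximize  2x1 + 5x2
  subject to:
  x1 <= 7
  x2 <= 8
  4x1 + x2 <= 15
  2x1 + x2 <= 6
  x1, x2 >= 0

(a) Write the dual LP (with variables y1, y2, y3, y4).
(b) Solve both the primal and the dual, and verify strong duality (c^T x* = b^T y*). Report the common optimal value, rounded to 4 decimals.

The standard primal-dual pair for 'max c^T x s.t. A x <= b, x >= 0' is:
  Dual:  min b^T y  s.t.  A^T y >= c,  y >= 0.

So the dual LP is:
  minimize  7y1 + 8y2 + 15y3 + 6y4
  subject to:
    y1 + 4y3 + 2y4 >= 2
    y2 + y3 + y4 >= 5
    y1, y2, y3, y4 >= 0

Solving the primal: x* = (0, 6).
  primal value c^T x* = 30.
Solving the dual: y* = (0, 0, 0, 5).
  dual value b^T y* = 30.
Strong duality: c^T x* = b^T y*. Confirmed.

30


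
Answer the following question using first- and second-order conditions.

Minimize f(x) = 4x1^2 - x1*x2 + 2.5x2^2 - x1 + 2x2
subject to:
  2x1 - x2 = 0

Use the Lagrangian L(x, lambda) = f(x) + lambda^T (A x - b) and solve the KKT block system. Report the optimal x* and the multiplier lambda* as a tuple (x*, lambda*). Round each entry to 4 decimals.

Form the Lagrangian:
  L(x, lambda) = (1/2) x^T Q x + c^T x + lambda^T (A x - b)
Stationarity (grad_x L = 0): Q x + c + A^T lambda = 0.
Primal feasibility: A x = b.

This gives the KKT block system:
  [ Q   A^T ] [ x     ]   [-c ]
  [ A    0  ] [ lambda ] = [ b ]

Solving the linear system:
  x*      = (-0.125, -0.25)
  lambda* = (0.875)
  f(x*)   = -0.1875

x* = (-0.125, -0.25), lambda* = (0.875)


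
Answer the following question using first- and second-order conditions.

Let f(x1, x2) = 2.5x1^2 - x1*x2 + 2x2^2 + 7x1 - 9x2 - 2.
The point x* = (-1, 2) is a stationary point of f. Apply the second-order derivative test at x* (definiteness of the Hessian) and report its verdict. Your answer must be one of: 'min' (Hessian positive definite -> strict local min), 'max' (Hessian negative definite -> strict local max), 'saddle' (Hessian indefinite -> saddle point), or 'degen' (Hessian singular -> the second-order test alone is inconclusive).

Compute the Hessian H = grad^2 f:
  H = [[5, -1], [-1, 4]]
Verify stationarity: grad f(x*) = H x* + g = (0, 0).
Eigenvalues of H: 3.382, 5.618.
Both eigenvalues > 0, so H is positive definite -> x* is a strict local min.

min


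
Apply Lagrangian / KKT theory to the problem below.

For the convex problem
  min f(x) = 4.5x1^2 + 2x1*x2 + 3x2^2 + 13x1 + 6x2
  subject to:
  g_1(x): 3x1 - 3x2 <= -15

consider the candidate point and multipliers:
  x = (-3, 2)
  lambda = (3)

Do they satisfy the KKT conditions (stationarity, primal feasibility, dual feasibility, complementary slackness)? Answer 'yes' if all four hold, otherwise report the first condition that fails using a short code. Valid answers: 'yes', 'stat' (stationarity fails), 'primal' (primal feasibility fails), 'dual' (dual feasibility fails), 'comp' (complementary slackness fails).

Gradient of f: grad f(x) = Q x + c = (-10, 12)
Constraint values g_i(x) = a_i^T x - b_i:
  g_1((-3, 2)) = 0
Stationarity residual: grad f(x) + sum_i lambda_i a_i = (-1, 3)
  -> stationarity FAILS
Primal feasibility (all g_i <= 0): OK
Dual feasibility (all lambda_i >= 0): OK
Complementary slackness (lambda_i * g_i(x) = 0 for all i): OK

Verdict: the first failing condition is stationarity -> stat.

stat


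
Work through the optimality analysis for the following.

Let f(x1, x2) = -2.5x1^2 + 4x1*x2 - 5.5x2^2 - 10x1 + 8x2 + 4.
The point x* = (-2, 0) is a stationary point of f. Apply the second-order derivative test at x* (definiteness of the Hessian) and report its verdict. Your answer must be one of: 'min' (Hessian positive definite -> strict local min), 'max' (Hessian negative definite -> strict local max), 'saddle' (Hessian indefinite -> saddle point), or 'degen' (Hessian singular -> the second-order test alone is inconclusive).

Compute the Hessian H = grad^2 f:
  H = [[-5, 4], [4, -11]]
Verify stationarity: grad f(x*) = H x* + g = (0, 0).
Eigenvalues of H: -13, -3.
Both eigenvalues < 0, so H is negative definite -> x* is a strict local max.

max


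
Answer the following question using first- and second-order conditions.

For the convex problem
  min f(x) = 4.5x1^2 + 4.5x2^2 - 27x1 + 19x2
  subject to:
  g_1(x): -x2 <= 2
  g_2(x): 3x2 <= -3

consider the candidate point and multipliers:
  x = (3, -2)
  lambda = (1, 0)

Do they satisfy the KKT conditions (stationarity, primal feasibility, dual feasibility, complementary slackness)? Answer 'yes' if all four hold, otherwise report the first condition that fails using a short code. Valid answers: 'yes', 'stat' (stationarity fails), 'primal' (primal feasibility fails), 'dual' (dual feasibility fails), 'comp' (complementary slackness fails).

Gradient of f: grad f(x) = Q x + c = (0, 1)
Constraint values g_i(x) = a_i^T x - b_i:
  g_1((3, -2)) = 0
  g_2((3, -2)) = -3
Stationarity residual: grad f(x) + sum_i lambda_i a_i = (0, 0)
  -> stationarity OK
Primal feasibility (all g_i <= 0): OK
Dual feasibility (all lambda_i >= 0): OK
Complementary slackness (lambda_i * g_i(x) = 0 for all i): OK

Verdict: yes, KKT holds.

yes


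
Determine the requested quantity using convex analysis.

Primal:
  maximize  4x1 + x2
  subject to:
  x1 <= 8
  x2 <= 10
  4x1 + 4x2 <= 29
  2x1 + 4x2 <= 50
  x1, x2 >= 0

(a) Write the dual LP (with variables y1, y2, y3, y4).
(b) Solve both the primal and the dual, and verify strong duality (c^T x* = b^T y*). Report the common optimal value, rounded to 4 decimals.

The standard primal-dual pair for 'max c^T x s.t. A x <= b, x >= 0' is:
  Dual:  min b^T y  s.t.  A^T y >= c,  y >= 0.

So the dual LP is:
  minimize  8y1 + 10y2 + 29y3 + 50y4
  subject to:
    y1 + 4y3 + 2y4 >= 4
    y2 + 4y3 + 4y4 >= 1
    y1, y2, y3, y4 >= 0

Solving the primal: x* = (7.25, 0).
  primal value c^T x* = 29.
Solving the dual: y* = (0, 0, 1, 0).
  dual value b^T y* = 29.
Strong duality: c^T x* = b^T y*. Confirmed.

29


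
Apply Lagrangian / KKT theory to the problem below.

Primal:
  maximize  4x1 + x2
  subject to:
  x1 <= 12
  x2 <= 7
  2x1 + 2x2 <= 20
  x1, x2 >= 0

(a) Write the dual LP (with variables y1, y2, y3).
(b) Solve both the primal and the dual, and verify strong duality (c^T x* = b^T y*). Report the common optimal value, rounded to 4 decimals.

The standard primal-dual pair for 'max c^T x s.t. A x <= b, x >= 0' is:
  Dual:  min b^T y  s.t.  A^T y >= c,  y >= 0.

So the dual LP is:
  minimize  12y1 + 7y2 + 20y3
  subject to:
    y1 + 2y3 >= 4
    y2 + 2y3 >= 1
    y1, y2, y3 >= 0

Solving the primal: x* = (10, 0).
  primal value c^T x* = 40.
Solving the dual: y* = (0, 0, 2).
  dual value b^T y* = 40.
Strong duality: c^T x* = b^T y*. Confirmed.

40


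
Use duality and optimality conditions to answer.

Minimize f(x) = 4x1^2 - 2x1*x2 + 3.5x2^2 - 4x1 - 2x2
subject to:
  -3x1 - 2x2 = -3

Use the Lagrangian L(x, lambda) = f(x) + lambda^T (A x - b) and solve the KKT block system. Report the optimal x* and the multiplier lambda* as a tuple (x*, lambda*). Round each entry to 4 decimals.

Form the Lagrangian:
  L(x, lambda) = (1/2) x^T Q x + c^T x + lambda^T (A x - b)
Stationarity (grad_x L = 0): Q x + c + A^T lambda = 0.
Primal feasibility: A x = b.

This gives the KKT block system:
  [ Q   A^T ] [ x     ]   [-c ]
  [ A    0  ] [ lambda ] = [ b ]

Solving the linear system:
  x*      = (0.6639, 0.5042)
  lambda* = (0.1008)
  f(x*)   = -1.6807

x* = (0.6639, 0.5042), lambda* = (0.1008)


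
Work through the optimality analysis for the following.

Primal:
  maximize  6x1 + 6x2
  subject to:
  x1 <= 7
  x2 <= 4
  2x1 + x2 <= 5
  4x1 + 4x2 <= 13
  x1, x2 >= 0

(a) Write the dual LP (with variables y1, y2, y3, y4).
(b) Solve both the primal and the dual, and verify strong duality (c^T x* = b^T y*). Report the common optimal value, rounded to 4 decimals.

The standard primal-dual pair for 'max c^T x s.t. A x <= b, x >= 0' is:
  Dual:  min b^T y  s.t.  A^T y >= c,  y >= 0.

So the dual LP is:
  minimize  7y1 + 4y2 + 5y3 + 13y4
  subject to:
    y1 + 2y3 + 4y4 >= 6
    y2 + y3 + 4y4 >= 6
    y1, y2, y3, y4 >= 0

Solving the primal: x* = (1.75, 1.5).
  primal value c^T x* = 19.5.
Solving the dual: y* = (0, 0, 0, 1.5).
  dual value b^T y* = 19.5.
Strong duality: c^T x* = b^T y*. Confirmed.

19.5
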